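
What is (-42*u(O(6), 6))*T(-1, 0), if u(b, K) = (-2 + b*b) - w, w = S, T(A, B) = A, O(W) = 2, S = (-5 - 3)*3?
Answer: 1092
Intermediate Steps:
S = -24 (S = -8*3 = -24)
w = -24
u(b, K) = 22 + b**2 (u(b, K) = (-2 + b*b) - 1*(-24) = (-2 + b**2) + 24 = 22 + b**2)
(-42*u(O(6), 6))*T(-1, 0) = -42*(22 + 2**2)*(-1) = -42*(22 + 4)*(-1) = -42*26*(-1) = -1092*(-1) = 1092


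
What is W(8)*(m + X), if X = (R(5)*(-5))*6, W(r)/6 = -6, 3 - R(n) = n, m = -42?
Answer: -648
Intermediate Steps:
R(n) = 3 - n
W(r) = -36 (W(r) = 6*(-6) = -36)
X = 60 (X = ((3 - 1*5)*(-5))*6 = ((3 - 5)*(-5))*6 = -2*(-5)*6 = 10*6 = 60)
W(8)*(m + X) = -36*(-42 + 60) = -36*18 = -648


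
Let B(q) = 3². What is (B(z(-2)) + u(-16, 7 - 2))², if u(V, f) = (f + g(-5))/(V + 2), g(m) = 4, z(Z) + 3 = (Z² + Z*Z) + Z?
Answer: 13689/196 ≈ 69.842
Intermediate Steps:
z(Z) = -3 + Z + 2*Z² (z(Z) = -3 + ((Z² + Z*Z) + Z) = -3 + ((Z² + Z²) + Z) = -3 + (2*Z² + Z) = -3 + (Z + 2*Z²) = -3 + Z + 2*Z²)
u(V, f) = (4 + f)/(2 + V) (u(V, f) = (f + 4)/(V + 2) = (4 + f)/(2 + V))
B(q) = 9
(B(z(-2)) + u(-16, 7 - 2))² = (9 + (4 + (7 - 2))/(2 - 16))² = (9 + (4 + 5)/(-14))² = (9 - 1/14*9)² = (9 - 9/14)² = (117/14)² = 13689/196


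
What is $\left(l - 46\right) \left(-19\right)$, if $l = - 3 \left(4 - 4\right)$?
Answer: $874$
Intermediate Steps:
$l = 0$ ($l = \left(-3\right) 0 = 0$)
$\left(l - 46\right) \left(-19\right) = \left(0 - 46\right) \left(-19\right) = \left(-46\right) \left(-19\right) = 874$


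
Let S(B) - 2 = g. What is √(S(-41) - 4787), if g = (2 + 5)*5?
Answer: 5*I*√190 ≈ 68.92*I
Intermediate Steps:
g = 35 (g = 7*5 = 35)
S(B) = 37 (S(B) = 2 + 35 = 37)
√(S(-41) - 4787) = √(37 - 4787) = √(-4750) = 5*I*√190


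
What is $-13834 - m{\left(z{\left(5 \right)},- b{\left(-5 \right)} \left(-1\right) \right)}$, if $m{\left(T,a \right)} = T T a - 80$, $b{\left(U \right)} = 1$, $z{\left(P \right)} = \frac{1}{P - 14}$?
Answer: $- \frac{1114075}{81} \approx -13754.0$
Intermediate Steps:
$z{\left(P \right)} = \frac{1}{-14 + P}$
$m{\left(T,a \right)} = -80 + a T^{2}$ ($m{\left(T,a \right)} = T^{2} a - 80 = a T^{2} - 80 = -80 + a T^{2}$)
$-13834 - m{\left(z{\left(5 \right)},- b{\left(-5 \right)} \left(-1\right) \right)} = -13834 - \left(-80 + \left(-1\right) 1 \left(-1\right) \left(\frac{1}{-14 + 5}\right)^{2}\right) = -13834 - \left(-80 + \left(-1\right) \left(-1\right) \left(\frac{1}{-9}\right)^{2}\right) = -13834 - \left(-80 + 1 \left(- \frac{1}{9}\right)^{2}\right) = -13834 - \left(-80 + 1 \cdot \frac{1}{81}\right) = -13834 - \left(-80 + \frac{1}{81}\right) = -13834 - - \frac{6479}{81} = -13834 + \frac{6479}{81} = - \frac{1114075}{81}$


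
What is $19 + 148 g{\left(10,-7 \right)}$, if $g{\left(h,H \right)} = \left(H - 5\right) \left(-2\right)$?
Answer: $3571$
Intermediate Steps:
$g{\left(h,H \right)} = 10 - 2 H$ ($g{\left(h,H \right)} = \left(-5 + H\right) \left(-2\right) = 10 - 2 H$)
$19 + 148 g{\left(10,-7 \right)} = 19 + 148 \left(10 - -14\right) = 19 + 148 \left(10 + 14\right) = 19 + 148 \cdot 24 = 19 + 3552 = 3571$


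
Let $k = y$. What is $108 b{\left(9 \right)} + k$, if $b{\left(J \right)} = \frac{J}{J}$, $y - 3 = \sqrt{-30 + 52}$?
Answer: $111 + \sqrt{22} \approx 115.69$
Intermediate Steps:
$y = 3 + \sqrt{22}$ ($y = 3 + \sqrt{-30 + 52} = 3 + \sqrt{22} \approx 7.6904$)
$b{\left(J \right)} = 1$
$k = 3 + \sqrt{22} \approx 7.6904$
$108 b{\left(9 \right)} + k = 108 \cdot 1 + \left(3 + \sqrt{22}\right) = 108 + \left(3 + \sqrt{22}\right) = 111 + \sqrt{22}$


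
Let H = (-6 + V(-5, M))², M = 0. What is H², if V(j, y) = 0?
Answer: 1296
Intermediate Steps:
H = 36 (H = (-6 + 0)² = (-6)² = 36)
H² = 36² = 1296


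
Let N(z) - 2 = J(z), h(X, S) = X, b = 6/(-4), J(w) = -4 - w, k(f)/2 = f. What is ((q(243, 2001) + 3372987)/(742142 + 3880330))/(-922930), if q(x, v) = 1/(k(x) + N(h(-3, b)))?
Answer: -164264467/207764820640152 ≈ -7.9063e-7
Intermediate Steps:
k(f) = 2*f
b = -3/2 (b = 6*(-¼) = -3/2 ≈ -1.5000)
N(z) = -2 - z (N(z) = 2 + (-4 - z) = -2 - z)
q(x, v) = 1/(1 + 2*x) (q(x, v) = 1/(2*x + (-2 - 1*(-3))) = 1/(2*x + (-2 + 3)) = 1/(2*x + 1) = 1/(1 + 2*x))
((q(243, 2001) + 3372987)/(742142 + 3880330))/(-922930) = ((1/(1 + 2*243) + 3372987)/(742142 + 3880330))/(-922930) = ((1/(1 + 486) + 3372987)/4622472)*(-1/922930) = ((1/487 + 3372987)*(1/4622472))*(-1/922930) = ((1642644670/487)*(1/4622472))*(-1/922930) = (821322335/1125571932)*(-1/922930) = -164264467/207764820640152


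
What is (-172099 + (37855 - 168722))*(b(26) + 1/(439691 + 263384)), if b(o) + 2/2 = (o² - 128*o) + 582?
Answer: 441139195848984/703075 ≈ 6.2744e+8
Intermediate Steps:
b(o) = 581 + o² - 128*o (b(o) = -1 + ((o² - 128*o) + 582) = -1 + (582 + o² - 128*o) = 581 + o² - 128*o)
(-172099 + (37855 - 168722))*(b(26) + 1/(439691 + 263384)) = (-172099 + (37855 - 168722))*((581 + 26² - 128*26) + 1/(439691 + 263384)) = (-172099 - 130867)*((581 + 676 - 3328) + 1/703075) = -302966*(-2071 + 1/703075) = -302966*(-1456068324/703075) = 441139195848984/703075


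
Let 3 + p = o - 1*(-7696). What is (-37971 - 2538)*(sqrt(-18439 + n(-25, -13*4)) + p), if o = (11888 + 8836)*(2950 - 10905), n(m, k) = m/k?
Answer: 6677978609043 - 40509*I*sqrt(12464439)/26 ≈ 6.678e+12 - 5.5007e+6*I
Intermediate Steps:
o = -164859420 (o = 20724*(-7955) = -164859420)
p = -164851727 (p = -3 + (-164859420 - 1*(-7696)) = -3 + (-164859420 + 7696) = -3 - 164851724 = -164851727)
(-37971 - 2538)*(sqrt(-18439 + n(-25, -13*4)) + p) = (-37971 - 2538)*(sqrt(-18439 - 25/((-13*4))) - 164851727) = -40509*(sqrt(-18439 - 25/(-52)) - 164851727) = -40509*(sqrt(-18439 - 25*(-1/52)) - 164851727) = -40509*(sqrt(-18439 + 25/52) - 164851727) = -40509*(sqrt(-958803/52) - 164851727) = -40509*(I*sqrt(12464439)/26 - 164851727) = -40509*(-164851727 + I*sqrt(12464439)/26) = 6677978609043 - 40509*I*sqrt(12464439)/26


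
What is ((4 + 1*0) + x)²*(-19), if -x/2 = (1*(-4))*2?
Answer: -7600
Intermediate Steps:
x = 16 (x = -2*1*(-4)*2 = -(-8)*2 = -2*(-8) = 16)
((4 + 1*0) + x)²*(-19) = ((4 + 1*0) + 16)²*(-19) = ((4 + 0) + 16)²*(-19) = (4 + 16)²*(-19) = 20²*(-19) = 400*(-19) = -7600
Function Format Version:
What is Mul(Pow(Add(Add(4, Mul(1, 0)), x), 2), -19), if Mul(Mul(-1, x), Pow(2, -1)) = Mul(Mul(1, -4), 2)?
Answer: -7600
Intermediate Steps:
x = 16 (x = Mul(-2, Mul(Mul(1, -4), 2)) = Mul(-2, Mul(-4, 2)) = Mul(-2, -8) = 16)
Mul(Pow(Add(Add(4, Mul(1, 0)), x), 2), -19) = Mul(Pow(Add(Add(4, Mul(1, 0)), 16), 2), -19) = Mul(Pow(Add(Add(4, 0), 16), 2), -19) = Mul(Pow(Add(4, 16), 2), -19) = Mul(Pow(20, 2), -19) = Mul(400, -19) = -7600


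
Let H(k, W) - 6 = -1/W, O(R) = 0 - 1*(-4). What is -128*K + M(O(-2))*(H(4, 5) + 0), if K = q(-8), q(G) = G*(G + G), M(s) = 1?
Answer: -81891/5 ≈ -16378.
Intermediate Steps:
O(R) = 4 (O(R) = 0 + 4 = 4)
q(G) = 2*G² (q(G) = G*(2*G) = 2*G²)
H(k, W) = 6 - 1/W
K = 128 (K = 2*(-8)² = 2*64 = 128)
-128*K + M(O(-2))*(H(4, 5) + 0) = -128*128 + 1*((6 - 1/5) + 0) = -16384 + 1*((6 - 1*⅕) + 0) = -16384 + 1*((6 - ⅕) + 0) = -16384 + 1*(29/5 + 0) = -16384 + 1*(29/5) = -16384 + 29/5 = -81891/5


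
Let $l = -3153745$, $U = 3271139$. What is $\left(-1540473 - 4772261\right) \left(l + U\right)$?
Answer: $-741077095196$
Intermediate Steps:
$\left(-1540473 - 4772261\right) \left(l + U\right) = \left(-1540473 - 4772261\right) \left(-3153745 + 3271139\right) = \left(-6312734\right) 117394 = -741077095196$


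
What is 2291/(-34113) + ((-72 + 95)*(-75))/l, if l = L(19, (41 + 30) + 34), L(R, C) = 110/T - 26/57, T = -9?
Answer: 10057515287/73956984 ≈ 135.99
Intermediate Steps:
L(R, C) = -2168/171 (L(R, C) = 110/(-9) - 26/57 = 110*(-⅑) - 26*1/57 = -110/9 - 26/57 = -2168/171)
l = -2168/171 ≈ -12.678
2291/(-34113) + ((-72 + 95)*(-75))/l = 2291/(-34113) + ((-72 + 95)*(-75))/(-2168/171) = 2291*(-1/34113) + (23*(-75))*(-171/2168) = -2291/34113 - 1725*(-171/2168) = -2291/34113 + 294975/2168 = 10057515287/73956984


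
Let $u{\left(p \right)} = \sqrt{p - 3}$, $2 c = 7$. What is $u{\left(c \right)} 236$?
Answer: $118 \sqrt{2} \approx 166.88$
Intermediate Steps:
$c = \frac{7}{2}$ ($c = \frac{1}{2} \cdot 7 = \frac{7}{2} \approx 3.5$)
$u{\left(p \right)} = \sqrt{-3 + p}$
$u{\left(c \right)} 236 = \sqrt{-3 + \frac{7}{2}} \cdot 236 = \sqrt{\frac{1}{2}} \cdot 236 = \frac{\sqrt{2}}{2} \cdot 236 = 118 \sqrt{2}$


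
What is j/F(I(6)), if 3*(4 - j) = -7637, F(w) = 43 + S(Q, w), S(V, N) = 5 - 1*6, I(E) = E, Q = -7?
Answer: 7649/126 ≈ 60.706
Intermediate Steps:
S(V, N) = -1 (S(V, N) = 5 - 6 = -1)
F(w) = 42 (F(w) = 43 - 1 = 42)
j = 7649/3 (j = 4 - ⅓*(-7637) = 4 + 7637/3 = 7649/3 ≈ 2549.7)
j/F(I(6)) = (7649/3)/42 = (7649/3)*(1/42) = 7649/126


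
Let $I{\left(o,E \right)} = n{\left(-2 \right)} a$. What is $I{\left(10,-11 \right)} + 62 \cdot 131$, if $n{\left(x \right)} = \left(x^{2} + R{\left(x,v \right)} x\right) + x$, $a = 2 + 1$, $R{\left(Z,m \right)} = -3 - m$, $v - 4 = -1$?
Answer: $8164$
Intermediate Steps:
$v = 3$ ($v = 4 - 1 = 3$)
$a = 3$
$n{\left(x \right)} = x^{2} - 5 x$ ($n{\left(x \right)} = \left(x^{2} + \left(-3 - 3\right) x\right) + x = \left(x^{2} - 6 x\right) + x = x^{2} - 5 x$)
$I{\left(o,E \right)} = 42$ ($I{\left(o,E \right)} = - 2 \left(-5 - 2\right) 3 = \left(-2\right) \left(-7\right) 3 = 14 \cdot 3 = 42$)
$I{\left(10,-11 \right)} + 62 \cdot 131 = 42 + 62 \cdot 131 = 42 + 8122 = 8164$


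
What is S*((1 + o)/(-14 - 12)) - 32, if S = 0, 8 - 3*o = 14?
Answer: -32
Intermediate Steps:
o = -2 (o = 8/3 - ⅓*14 = 8/3 - 14/3 = -2)
S*((1 + o)/(-14 - 12)) - 32 = 0*((1 - 2)/(-14 - 12)) - 32 = 0*(-1/(-26)) - 32 = 0*(-1*(-1/26)) - 32 = 0*(1/26) - 32 = 0 - 32 = -32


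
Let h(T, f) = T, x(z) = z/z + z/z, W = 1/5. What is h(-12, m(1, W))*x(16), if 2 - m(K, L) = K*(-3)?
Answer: -24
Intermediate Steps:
W = ⅕ ≈ 0.20000
m(K, L) = 2 + 3*K (m(K, L) = 2 - K*(-3) = 2 - (-3)*K = 2 + 3*K)
x(z) = 2 (x(z) = 1 + 1 = 2)
h(-12, m(1, W))*x(16) = -12*2 = -24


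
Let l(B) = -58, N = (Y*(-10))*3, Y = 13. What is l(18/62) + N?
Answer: -448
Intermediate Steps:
N = -390 (N = (13*(-10))*3 = -130*3 = -390)
l(18/62) + N = -58 - 390 = -448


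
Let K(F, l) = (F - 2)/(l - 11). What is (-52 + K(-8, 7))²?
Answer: 9801/4 ≈ 2450.3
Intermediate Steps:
K(F, l) = (-2 + F)/(-11 + l)
(-52 + K(-8, 7))² = (-52 + (-2 - 8)/(-11 + 7))² = (-52 - 10/(-4))² = (-52 - ¼*(-10))² = (-52 + 5/2)² = (-99/2)² = 9801/4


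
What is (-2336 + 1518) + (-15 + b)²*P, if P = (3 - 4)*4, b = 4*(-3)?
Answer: -3734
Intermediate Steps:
b = -12
P = -4 (P = -1*4 = -4)
(-2336 + 1518) + (-15 + b)²*P = (-2336 + 1518) + (-15 - 12)²*(-4) = -818 + (-27)²*(-4) = -818 + 729*(-4) = -818 - 2916 = -3734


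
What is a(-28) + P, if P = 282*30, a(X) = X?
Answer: 8432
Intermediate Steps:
P = 8460
a(-28) + P = -28 + 8460 = 8432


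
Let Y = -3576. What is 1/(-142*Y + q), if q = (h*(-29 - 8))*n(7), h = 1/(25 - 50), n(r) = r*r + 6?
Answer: 5/2539367 ≈ 1.9690e-6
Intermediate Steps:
n(r) = 6 + r² (n(r) = r² + 6 = 6 + r²)
h = -1/25 (h = 1/(-25) = -1/25 ≈ -0.040000)
q = 407/5 (q = (-(-29 - 8)/25)*(6 + 7²) = (-1/25*(-37))*(6 + 49) = (37/25)*55 = 407/5 ≈ 81.400)
1/(-142*Y + q) = 1/(-142*(-3576) + 407/5) = 1/(507792 + 407/5) = 1/(2539367/5) = 5/2539367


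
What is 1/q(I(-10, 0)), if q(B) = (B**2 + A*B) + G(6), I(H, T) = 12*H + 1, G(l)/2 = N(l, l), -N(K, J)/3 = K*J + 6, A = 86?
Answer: 1/3675 ≈ 0.00027211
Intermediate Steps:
N(K, J) = -18 - 3*J*K (N(K, J) = -3*(K*J + 6) = -3*(J*K + 6) = -3*(6 + J*K) = -18 - 3*J*K)
G(l) = -36 - 6*l**2 (G(l) = 2*(-18 - 3*l*l) = 2*(-18 - 3*l**2) = -36 - 6*l**2)
I(H, T) = 1 + 12*H
q(B) = -252 + B**2 + 86*B (q(B) = (B**2 + 86*B) + (-36 - 6*6**2) = (B**2 + 86*B) + (-36 - 6*36) = (B**2 + 86*B) + (-36 - 216) = (B**2 + 86*B) - 252 = -252 + B**2 + 86*B)
1/q(I(-10, 0)) = 1/(-252 + (1 + 12*(-10))**2 + 86*(1 + 12*(-10))) = 1/(-252 + (1 - 120)**2 + 86*(1 - 120)) = 1/(-252 + (-119)**2 + 86*(-119)) = 1/(-252 + 14161 - 10234) = 1/3675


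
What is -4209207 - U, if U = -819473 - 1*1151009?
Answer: -2238725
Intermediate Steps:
U = -1970482 (U = -819473 - 1151009 = -1970482)
-4209207 - U = -4209207 - 1*(-1970482) = -4209207 + 1970482 = -2238725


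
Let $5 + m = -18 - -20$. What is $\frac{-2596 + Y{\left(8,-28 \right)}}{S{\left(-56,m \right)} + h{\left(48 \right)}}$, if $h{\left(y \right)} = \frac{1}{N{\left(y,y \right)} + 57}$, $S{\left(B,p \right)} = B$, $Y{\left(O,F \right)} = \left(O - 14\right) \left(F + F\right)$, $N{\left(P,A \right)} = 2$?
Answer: $\frac{133340}{3303} \approx 40.369$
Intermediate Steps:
$m = -3$ ($m = -5 - -2 = -5 + \left(-18 + 20\right) = -5 + 2 = -3$)
$Y{\left(O,F \right)} = 2 F \left(-14 + O\right)$ ($Y{\left(O,F \right)} = \left(-14 + O\right) 2 F = 2 F \left(-14 + O\right)$)
$h{\left(y \right)} = \frac{1}{59}$ ($h{\left(y \right)} = \frac{1}{2 + 57} = \frac{1}{59}$)
$\frac{-2596 + Y{\left(8,-28 \right)}}{S{\left(-56,m \right)} + h{\left(48 \right)}} = \frac{-2596 + 2 \left(-28\right) \left(-14 + 8\right)}{-56 + \frac{1}{59}} = \frac{-2596 + 2 \left(-28\right) \left(-6\right)}{- \frac{3303}{59}} = \left(-2596 + 336\right) \left(- \frac{59}{3303}\right) = \left(-2260\right) \left(- \frac{59}{3303}\right) = \frac{133340}{3303}$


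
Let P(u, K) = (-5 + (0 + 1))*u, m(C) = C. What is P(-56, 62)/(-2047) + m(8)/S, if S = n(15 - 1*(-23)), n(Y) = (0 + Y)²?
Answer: -76770/738967 ≈ -0.10389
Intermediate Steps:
n(Y) = Y²
S = 1444 (S = (15 - 1*(-23))² = (15 + 23)² = 38² = 1444)
P(u, K) = -4*u (P(u, K) = (-5 + 1)*u = -4*u)
P(-56, 62)/(-2047) + m(8)/S = -4*(-56)/(-2047) + 8/1444 = 224*(-1/2047) + 8*(1/1444) = -224/2047 + 2/361 = -76770/738967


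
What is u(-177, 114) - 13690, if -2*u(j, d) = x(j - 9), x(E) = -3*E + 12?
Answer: -13975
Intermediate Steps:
x(E) = 12 - 3*E
u(j, d) = -39/2 + 3*j/2 (u(j, d) = -(12 - 3*(j - 9))/2 = -(12 - 3*(-9 + j))/2 = -(12 + (27 - 3*j))/2 = -(39 - 3*j)/2 = -39/2 + 3*j/2)
u(-177, 114) - 13690 = (-39/2 + (3/2)*(-177)) - 13690 = (-39/2 - 531/2) - 13690 = -285 - 13690 = -13975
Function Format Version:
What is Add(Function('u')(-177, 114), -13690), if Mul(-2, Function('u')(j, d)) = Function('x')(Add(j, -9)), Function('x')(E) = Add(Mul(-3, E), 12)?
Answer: -13975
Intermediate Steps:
Function('x')(E) = Add(12, Mul(-3, E))
Function('u')(j, d) = Add(Rational(-39, 2), Mul(Rational(3, 2), j)) (Function('u')(j, d) = Mul(Rational(-1, 2), Add(12, Mul(-3, Add(j, -9)))) = Mul(Rational(-1, 2), Add(12, Mul(-3, Add(-9, j)))) = Mul(Rational(-1, 2), Add(12, Add(27, Mul(-3, j)))) = Mul(Rational(-1, 2), Add(39, Mul(-3, j))) = Add(Rational(-39, 2), Mul(Rational(3, 2), j)))
Add(Function('u')(-177, 114), -13690) = Add(Add(Rational(-39, 2), Mul(Rational(3, 2), -177)), -13690) = Add(Add(Rational(-39, 2), Rational(-531, 2)), -13690) = Add(-285, -13690) = -13975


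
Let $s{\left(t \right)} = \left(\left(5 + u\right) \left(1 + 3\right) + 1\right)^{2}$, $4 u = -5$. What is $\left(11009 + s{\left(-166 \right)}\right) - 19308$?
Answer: $-8043$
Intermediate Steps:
$u = - \frac{5}{4}$ ($u = \frac{1}{4} \left(-5\right) = - \frac{5}{4} \approx -1.25$)
$s{\left(t \right)} = 256$ ($s{\left(t \right)} = \left(\left(5 - \frac{5}{4}\right) \left(1 + 3\right) + 1\right)^{2} = \left(\frac{15}{4} \cdot 4 + 1\right)^{2} = \left(15 + 1\right)^{2} = 16^{2} = 256$)
$\left(11009 + s{\left(-166 \right)}\right) - 19308 = \left(11009 + 256\right) - 19308 = 11265 - 19308 = -8043$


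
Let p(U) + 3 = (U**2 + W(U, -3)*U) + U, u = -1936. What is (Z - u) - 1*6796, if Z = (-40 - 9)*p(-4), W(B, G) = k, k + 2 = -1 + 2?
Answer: -5497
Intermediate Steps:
k = -1 (k = -2 + (-1 + 2) = -2 + 1 = -1)
W(B, G) = -1
p(U) = -3 + U**2 (p(U) = -3 + ((U**2 - U) + U) = -3 + U**2)
Z = -637 (Z = (-40 - 9)*(-3 + (-4)**2) = -49*(-3 + 16) = -49*13 = -637)
(Z - u) - 1*6796 = (-637 - 1*(-1936)) - 1*6796 = (-637 + 1936) - 6796 = 1299 - 6796 = -5497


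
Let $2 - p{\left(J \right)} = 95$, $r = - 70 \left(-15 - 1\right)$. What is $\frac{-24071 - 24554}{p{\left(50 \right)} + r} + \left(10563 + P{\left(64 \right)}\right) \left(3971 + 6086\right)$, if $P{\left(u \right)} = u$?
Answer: $\frac{109761335328}{1027} \approx 1.0688 \cdot 10^{8}$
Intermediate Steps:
$r = 1120$ ($r = \left(-70\right) \left(-16\right) = 1120$)
$p{\left(J \right)} = -93$ ($p{\left(J \right)} = 2 - 95 = -93$)
$\frac{-24071 - 24554}{p{\left(50 \right)} + r} + \left(10563 + P{\left(64 \right)}\right) \left(3971 + 6086\right) = \frac{-24071 - 24554}{-93 + 1120} + \left(10563 + 64\right) \left(3971 + 6086\right) = - \frac{48625}{1027} + 10627 \cdot 10057 = \left(-48625\right) \frac{1}{1027} + 106875739 = - \frac{48625}{1027} + 106875739 = \frac{109761335328}{1027}$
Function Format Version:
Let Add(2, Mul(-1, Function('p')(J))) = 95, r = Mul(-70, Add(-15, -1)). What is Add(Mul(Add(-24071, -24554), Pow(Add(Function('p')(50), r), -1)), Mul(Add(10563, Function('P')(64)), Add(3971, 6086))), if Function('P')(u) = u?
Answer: Rational(109761335328, 1027) ≈ 1.0688e+8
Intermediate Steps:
r = 1120 (r = Mul(-70, -16) = 1120)
Function('p')(J) = -93 (Function('p')(J) = Add(2, Mul(-1, 95)) = Add(2, -95) = -93)
Add(Mul(Add(-24071, -24554), Pow(Add(Function('p')(50), r), -1)), Mul(Add(10563, Function('P')(64)), Add(3971, 6086))) = Add(Mul(Add(-24071, -24554), Pow(Add(-93, 1120), -1)), Mul(Add(10563, 64), Add(3971, 6086))) = Add(Mul(-48625, Pow(1027, -1)), Mul(10627, 10057)) = Add(Mul(-48625, Rational(1, 1027)), 106875739) = Add(Rational(-48625, 1027), 106875739) = Rational(109761335328, 1027)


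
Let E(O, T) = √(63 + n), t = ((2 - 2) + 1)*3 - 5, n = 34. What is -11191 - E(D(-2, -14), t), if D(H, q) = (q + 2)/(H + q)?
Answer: -11191 - √97 ≈ -11201.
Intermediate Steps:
D(H, q) = (2 + q)/(H + q)
t = -2 (t = (0 + 1)*3 - 5 = 1*3 - 5 = 3 - 5 = -2)
E(O, T) = √97 (E(O, T) = √(63 + 34) = √97)
-11191 - E(D(-2, -14), t) = -11191 - √97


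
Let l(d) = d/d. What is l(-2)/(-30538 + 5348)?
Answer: -1/25190 ≈ -3.9698e-5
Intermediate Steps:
l(d) = 1
l(-2)/(-30538 + 5348) = 1/(-30538 + 5348) = 1/(-25190) = 1*(-1/25190) = -1/25190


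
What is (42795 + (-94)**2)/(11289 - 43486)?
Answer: -51631/32197 ≈ -1.6036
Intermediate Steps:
(42795 + (-94)**2)/(11289 - 43486) = (42795 + 8836)/(-32197) = 51631*(-1/32197) = -51631/32197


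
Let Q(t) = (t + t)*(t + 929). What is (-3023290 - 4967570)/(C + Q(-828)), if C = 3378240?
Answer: -665905/267582 ≈ -2.4886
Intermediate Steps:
Q(t) = 2*t*(929 + t) (Q(t) = (2*t)*(929 + t) = 2*t*(929 + t))
(-3023290 - 4967570)/(C + Q(-828)) = (-3023290 - 4967570)/(3378240 + 2*(-828)*(929 - 828)) = -7990860/(3378240 + 2*(-828)*101) = -7990860/(3378240 - 167256) = -7990860/3210984 = -7990860*1/3210984 = -665905/267582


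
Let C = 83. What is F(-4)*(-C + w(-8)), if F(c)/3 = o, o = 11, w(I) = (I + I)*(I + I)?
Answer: 5709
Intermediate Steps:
w(I) = 4*I² (w(I) = (2*I)*(2*I) = 4*I²)
F(c) = 33 (F(c) = 3*11 = 33)
F(-4)*(-C + w(-8)) = 33*(-1*83 + 4*(-8)²) = 33*(-83 + 4*64) = 33*(-83 + 256) = 33*173 = 5709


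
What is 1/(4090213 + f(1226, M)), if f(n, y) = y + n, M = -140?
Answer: 1/4091299 ≈ 2.4442e-7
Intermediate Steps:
f(n, y) = n + y
1/(4090213 + f(1226, M)) = 1/(4090213 + (1226 - 140)) = 1/(4090213 + 1086) = 1/4091299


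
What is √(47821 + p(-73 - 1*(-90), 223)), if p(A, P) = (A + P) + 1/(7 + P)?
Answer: √2542427130/230 ≈ 219.23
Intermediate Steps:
p(A, P) = A + P + 1/(7 + P)
√(47821 + p(-73 - 1*(-90), 223)) = √(47821 + (1 + 223² + 7*(-73 - 1*(-90)) + 7*223 + (-73 - 1*(-90))*223)/(7 + 223)) = √(47821 + (1 + 49729 + 7*(-73 + 90) + 1561 + (-73 + 90)*223)/230) = √(47821 + (1 + 49729 + 7*17 + 1561 + 17*223)/230) = √(47821 + (1 + 49729 + 119 + 1561 + 3791)/230) = √(47821 + (1/230)*55201) = √(47821 + 55201/230) = √(11054031/230) = √2542427130/230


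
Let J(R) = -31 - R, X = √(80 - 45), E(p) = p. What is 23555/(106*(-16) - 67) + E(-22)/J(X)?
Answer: -10304782/816269 - 11*√35/463 ≈ -12.765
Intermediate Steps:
X = √35 ≈ 5.9161
23555/(106*(-16) - 67) + E(-22)/J(X) = 23555/(106*(-16) - 67) - 22/(-31 - √35) = 23555/(-1696 - 67) - 22/(-31 - √35) = 23555/(-1763) - 22/(-31 - √35) = 23555*(-1/1763) - 22/(-31 - √35) = -23555/1763 - 22/(-31 - √35)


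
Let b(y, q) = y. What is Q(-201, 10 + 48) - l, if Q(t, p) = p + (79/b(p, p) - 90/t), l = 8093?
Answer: -31216977/3886 ≈ -8033.2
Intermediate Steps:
Q(t, p) = p - 90/t + 79/p (Q(t, p) = p + (79/p - 90/t) = p + (-90/t + 79/p) = p - 90/t + 79/p)
Q(-201, 10 + 48) - l = ((10 + 48) - 90/(-201) + 79/(10 + 48)) - 1*8093 = (58 - 90*(-1/201) + 79/58) - 8093 = (58 + 30/67 + 79*(1/58)) - 8093 = (58 + 30/67 + 79/58) - 8093 = 232421/3886 - 8093 = -31216977/3886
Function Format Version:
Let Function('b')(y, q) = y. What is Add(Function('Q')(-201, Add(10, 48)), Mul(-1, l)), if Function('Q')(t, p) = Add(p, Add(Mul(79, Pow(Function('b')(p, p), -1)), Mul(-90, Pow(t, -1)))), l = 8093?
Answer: Rational(-31216977, 3886) ≈ -8033.2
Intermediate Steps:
Function('Q')(t, p) = Add(p, Mul(-90, Pow(t, -1)), Mul(79, Pow(p, -1))) (Function('Q')(t, p) = Add(p, Add(Mul(79, Pow(p, -1)), Mul(-90, Pow(t, -1)))) = Add(p, Add(Mul(-90, Pow(t, -1)), Mul(79, Pow(p, -1)))) = Add(p, Mul(-90, Pow(t, -1)), Mul(79, Pow(p, -1))))
Add(Function('Q')(-201, Add(10, 48)), Mul(-1, l)) = Add(Add(Add(10, 48), Mul(-90, Pow(-201, -1)), Mul(79, Pow(Add(10, 48), -1))), Mul(-1, 8093)) = Add(Add(58, Mul(-90, Rational(-1, 201)), Mul(79, Pow(58, -1))), -8093) = Add(Add(58, Rational(30, 67), Mul(79, Rational(1, 58))), -8093) = Add(Add(58, Rational(30, 67), Rational(79, 58)), -8093) = Add(Rational(232421, 3886), -8093) = Rational(-31216977, 3886)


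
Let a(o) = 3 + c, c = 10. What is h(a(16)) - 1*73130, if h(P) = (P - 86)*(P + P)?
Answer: -75028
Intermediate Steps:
a(o) = 13 (a(o) = 3 + 10 = 13)
h(P) = 2*P*(-86 + P) (h(P) = (-86 + P)*(2*P) = 2*P*(-86 + P))
h(a(16)) - 1*73130 = 2*13*(-86 + 13) - 1*73130 = 2*13*(-73) - 73130 = -1898 - 73130 = -75028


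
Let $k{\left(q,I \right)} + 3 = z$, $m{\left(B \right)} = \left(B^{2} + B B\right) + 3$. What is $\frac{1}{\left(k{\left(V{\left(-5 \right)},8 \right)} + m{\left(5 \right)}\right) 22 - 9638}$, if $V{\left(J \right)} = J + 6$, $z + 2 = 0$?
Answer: $- \frac{1}{8582} \approx -0.00011652$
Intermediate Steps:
$z = -2$ ($z = -2 + 0 = -2$)
$V{\left(J \right)} = 6 + J$
$m{\left(B \right)} = 3 + 2 B^{2}$ ($m{\left(B \right)} = \left(B^{2} + B^{2}\right) + 3 = 2 B^{2} + 3 = 3 + 2 B^{2}$)
$k{\left(q,I \right)} = -5$ ($k{\left(q,I \right)} = -3 - 2 = -5$)
$\frac{1}{\left(k{\left(V{\left(-5 \right)},8 \right)} + m{\left(5 \right)}\right) 22 - 9638} = \frac{1}{\left(-5 + \left(3 + 2 \cdot 5^{2}\right)\right) 22 - 9638} = \frac{1}{\left(-5 + \left(3 + 2 \cdot 25\right)\right) 22 - 9638} = \frac{1}{\left(-5 + \left(3 + 50\right)\right) 22 - 9638} = \frac{1}{\left(-5 + 53\right) 22 - 9638} = \frac{1}{48 \cdot 22 - 9638} = \frac{1}{1056 - 9638} = \frac{1}{-8582} = - \frac{1}{8582}$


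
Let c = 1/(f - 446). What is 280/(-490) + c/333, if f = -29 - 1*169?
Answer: -122545/214452 ≈ -0.57143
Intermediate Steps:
f = -198 (f = -29 - 169 = -198)
c = -1/644 (c = 1/(-198 - 446) = 1/(-644) = -1/644 ≈ -0.0015528)
280/(-490) + c/333 = 280/(-490) - 1/644/333 = 280*(-1/490) - 1/644*1/333 = -4/7 - 1/214452 = -122545/214452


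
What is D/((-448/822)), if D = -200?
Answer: 10275/28 ≈ 366.96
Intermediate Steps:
D/((-448/822)) = -200/((-448/822)) = -200/((-448*1/822)) = -200/(-224/411) = -200*(-411/224) = 10275/28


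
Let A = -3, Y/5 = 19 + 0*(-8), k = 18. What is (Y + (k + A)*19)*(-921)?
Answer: -349980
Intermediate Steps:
Y = 95 (Y = 5*(19 + 0*(-8)) = 5*(19 + 0) = 5*19 = 95)
(Y + (k + A)*19)*(-921) = (95 + (18 - 3)*19)*(-921) = (95 + 15*19)*(-921) = (95 + 285)*(-921) = 380*(-921) = -349980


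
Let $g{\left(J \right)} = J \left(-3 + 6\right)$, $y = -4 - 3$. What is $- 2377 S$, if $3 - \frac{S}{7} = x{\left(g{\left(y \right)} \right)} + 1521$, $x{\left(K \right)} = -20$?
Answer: $24925222$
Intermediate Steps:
$y = -7$ ($y = -4 - 3 = -7$)
$g{\left(J \right)} = 3 J$ ($g{\left(J \right)} = J 3 = 3 J$)
$S = -10486$ ($S = 21 - 7 \left(-20 + 1521\right) = 21 - 10507 = -10486$)
$- 2377 S = \left(-2377\right) \left(-10486\right) = 24925222$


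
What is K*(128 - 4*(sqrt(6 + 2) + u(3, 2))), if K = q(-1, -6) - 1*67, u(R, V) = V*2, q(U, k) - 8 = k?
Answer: -7280 + 520*sqrt(2) ≈ -6544.6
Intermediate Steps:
q(U, k) = 8 + k
u(R, V) = 2*V
K = -65 (K = (8 - 6) - 1*67 = 2 - 67 = -65)
K*(128 - 4*(sqrt(6 + 2) + u(3, 2))) = -65*(128 - 4*(sqrt(6 + 2) + 2*2)) = -65*(128 - 4*(sqrt(8) + 4)) = -65*(128 - 4*(2*sqrt(2) + 4)) = -65*(128 - 4*(4 + 2*sqrt(2))) = -65*(128 + (-16 - 8*sqrt(2))) = -65*(112 - 8*sqrt(2)) = -7280 + 520*sqrt(2)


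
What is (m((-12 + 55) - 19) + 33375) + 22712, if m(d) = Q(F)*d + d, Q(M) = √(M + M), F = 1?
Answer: 56111 + 24*√2 ≈ 56145.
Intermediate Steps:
Q(M) = √2*√M (Q(M) = √(2*M) = √2*√M)
m(d) = d + d*√2 (m(d) = (√2*√1)*d + d = (√2*1)*d + d = √2*d + d = d*√2 + d = d + d*√2)
(m((-12 + 55) - 19) + 33375) + 22712 = (((-12 + 55) - 19)*(1 + √2) + 33375) + 22712 = ((43 - 19)*(1 + √2) + 33375) + 22712 = (24*(1 + √2) + 33375) + 22712 = ((24 + 24*√2) + 33375) + 22712 = (33399 + 24*√2) + 22712 = 56111 + 24*√2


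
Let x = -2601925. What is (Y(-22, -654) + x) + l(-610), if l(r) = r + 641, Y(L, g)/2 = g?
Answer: -2603202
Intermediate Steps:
Y(L, g) = 2*g
l(r) = 641 + r
(Y(-22, -654) + x) + l(-610) = (2*(-654) - 2601925) + (641 - 610) = (-1308 - 2601925) + 31 = -2603233 + 31 = -2603202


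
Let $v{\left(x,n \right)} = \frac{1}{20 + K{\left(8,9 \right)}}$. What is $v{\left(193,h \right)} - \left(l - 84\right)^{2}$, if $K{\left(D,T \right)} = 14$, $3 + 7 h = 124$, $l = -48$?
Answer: $- \frac{592415}{34} \approx -17424.0$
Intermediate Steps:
$h = \frac{121}{7}$ ($h = - \frac{3}{7} + \frac{1}{7} \cdot 124 = - \frac{3}{7} + \frac{124}{7} = \frac{121}{7} \approx 17.286$)
$v{\left(x,n \right)} = \frac{1}{34}$ ($v{\left(x,n \right)} = \frac{1}{20 + 14} = \frac{1}{34}$)
$v{\left(193,h \right)} - \left(l - 84\right)^{2} = \frac{1}{34} - \left(-48 - 84\right)^{2} = \frac{1}{34} - \left(-132\right)^{2} = \frac{1}{34} - 17424 = - \frac{592415}{34}$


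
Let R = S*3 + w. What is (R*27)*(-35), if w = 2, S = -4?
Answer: 9450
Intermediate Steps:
R = -10 (R = -4*3 + 2 = -12 + 2 = -10)
(R*27)*(-35) = -10*27*(-35) = -270*(-35) = 9450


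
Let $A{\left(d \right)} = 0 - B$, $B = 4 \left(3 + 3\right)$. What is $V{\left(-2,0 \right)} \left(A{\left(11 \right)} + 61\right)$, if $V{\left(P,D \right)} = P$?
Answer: $-74$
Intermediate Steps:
$B = 24$ ($B = 4 \cdot 6 = 24$)
$A{\left(d \right)} = -24$ ($A{\left(d \right)} = 0 - 24 = -24$)
$V{\left(-2,0 \right)} \left(A{\left(11 \right)} + 61\right) = - 2 \left(-24 + 61\right) = \left(-2\right) 37 = -74$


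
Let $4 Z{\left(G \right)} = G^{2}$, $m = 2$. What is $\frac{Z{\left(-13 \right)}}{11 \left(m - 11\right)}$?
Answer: $- \frac{169}{396} \approx -0.42677$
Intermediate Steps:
$Z{\left(G \right)} = \frac{G^{2}}{4}$
$\frac{Z{\left(-13 \right)}}{11 \left(m - 11\right)} = \frac{\frac{1}{4} \left(-13\right)^{2}}{11 \left(2 - 11\right)} = \frac{\frac{1}{4} \cdot 169}{11 \left(-9\right)} = \frac{169}{4 \left(-99\right)} = \frac{169}{4} \left(- \frac{1}{99}\right) = - \frac{169}{396}$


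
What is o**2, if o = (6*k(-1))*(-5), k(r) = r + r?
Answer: 3600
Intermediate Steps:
k(r) = 2*r
o = 60 (o = (6*(2*(-1)))*(-5) = (6*(-2))*(-5) = -12*(-5) = 60)
o**2 = 60**2 = 3600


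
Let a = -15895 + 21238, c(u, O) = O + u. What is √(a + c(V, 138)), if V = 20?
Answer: √5501 ≈ 74.169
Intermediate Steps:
a = 5343
√(a + c(V, 138)) = √(5343 + (138 + 20)) = √(5343 + 158) = √5501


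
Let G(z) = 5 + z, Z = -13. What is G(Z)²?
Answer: 64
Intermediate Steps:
G(Z)² = (5 - 13)² = (-8)² = 64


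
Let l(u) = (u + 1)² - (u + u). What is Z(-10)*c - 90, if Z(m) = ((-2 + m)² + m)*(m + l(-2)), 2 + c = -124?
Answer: 84330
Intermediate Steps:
c = -126 (c = -2 - 124 = -126)
l(u) = (1 + u)² - 2*u
Z(m) = (5 + m)*(m + (-2 + m)²) (Z(m) = ((-2 + m)² + m)*(m + (1 + (-2)²)) = (m + (-2 + m)²)*(m + (1 + 4)) = (m + (-2 + m)²)*(m + 5) = (m + (-2 + m)²)*(5 + m) = (5 + m)*(m + (-2 + m)²))
Z(-10)*c - 90 = (20 + (-10)³ - 11*(-10) + 2*(-10)²)*(-126) - 90 = (20 - 1000 + 110 + 2*100)*(-126) - 90 = (20 - 1000 + 110 + 200)*(-126) - 90 = -670*(-126) - 90 = 84420 - 90 = 84330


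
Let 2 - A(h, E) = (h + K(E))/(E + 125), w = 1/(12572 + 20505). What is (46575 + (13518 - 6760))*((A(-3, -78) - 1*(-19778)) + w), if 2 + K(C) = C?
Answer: 1640155576056914/1554619 ≈ 1.0550e+9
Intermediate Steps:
K(C) = -2 + C
w = 1/33077 ≈ 3.0232e-5
A(h, E) = 2 - (-2 + E + h)/(125 + E) (A(h, E) = 2 - (h + (-2 + E))/(E + 125) = 2 - (-2 + E + h)/(125 + E))
(46575 + (13518 - 6760))*((A(-3, -78) - 1*(-19778)) + w) = (46575 + (13518 - 6760))*(((252 - 78 - 1*(-3))/(125 - 78) - 1*(-19778)) + 1/33077) = (46575 + 6758)*(((252 - 78 + 3)/47 + 19778) + 1/33077) = 53333*(((1/47)*177 + 19778) + 1/33077) = 53333*((177/47 + 19778) + 1/33077) = 53333*(929743/47 + 1/33077) = 53333*(30753109258/1554619) = 1640155576056914/1554619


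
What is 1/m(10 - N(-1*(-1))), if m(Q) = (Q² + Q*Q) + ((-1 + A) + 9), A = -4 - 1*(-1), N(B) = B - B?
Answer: 1/205 ≈ 0.0048781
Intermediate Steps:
N(B) = 0
A = -3 (A = -4 + 1 = -3)
m(Q) = 5 + 2*Q² (m(Q) = (Q² + Q*Q) + ((-1 - 3) + 9) = (Q² + Q²) + (-4 + 9) = 2*Q² + 5 = 5 + 2*Q²)
1/m(10 - N(-1*(-1))) = 1/(5 + 2*(10 - 1*0)²) = 1/(5 + 2*(10 + 0)²) = 1/(5 + 2*10²) = 1/(5 + 2*100) = 1/(5 + 200) = 1/205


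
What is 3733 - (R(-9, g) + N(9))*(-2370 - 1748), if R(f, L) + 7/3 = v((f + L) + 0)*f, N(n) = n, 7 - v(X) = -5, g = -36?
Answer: -1240673/3 ≈ -4.1356e+5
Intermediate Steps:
v(X) = 12 (v(X) = 7 - 1*(-5) = 7 + 5 = 12)
R(f, L) = -7/3 + 12*f
3733 - (R(-9, g) + N(9))*(-2370 - 1748) = 3733 - ((-7/3 + 12*(-9)) + 9)*(-2370 - 1748) = 3733 - ((-7/3 - 108) + 9)*(-4118) = 3733 - (-331/3 + 9)*(-4118) = 3733 - (-304)*(-4118)/3 = 3733 - 1*1251872/3 = 3733 - 1251872/3 = -1240673/3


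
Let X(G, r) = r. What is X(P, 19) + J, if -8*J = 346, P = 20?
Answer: -97/4 ≈ -24.250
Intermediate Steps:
J = -173/4 (J = -1/8*346 = -173/4 ≈ -43.250)
X(P, 19) + J = 19 - 173/4 = -97/4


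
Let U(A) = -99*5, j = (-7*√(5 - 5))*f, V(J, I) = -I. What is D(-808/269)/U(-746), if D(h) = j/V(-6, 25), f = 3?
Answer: 0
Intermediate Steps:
j = 0 (j = -7*√(5 - 5)*3 = -7*√0*3 = -7*0*3 = 0*3 = 0)
U(A) = -495
D(h) = 0 (D(h) = 0/((-1*25)) = 0/(-25) = 0*(-1/25) = 0)
D(-808/269)/U(-746) = 0/(-495) = 0*(-1/495) = 0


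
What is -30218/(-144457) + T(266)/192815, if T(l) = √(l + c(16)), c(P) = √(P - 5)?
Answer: 30218/144457 + √(266 + √11)/192815 ≈ 0.20927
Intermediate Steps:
c(P) = √(-5 + P)
T(l) = √(l + √11) (T(l) = √(l + √(-5 + 16)) = √(l + √11))
-30218/(-144457) + T(266)/192815 = -30218/(-144457) + √(266 + √11)/192815 = -30218*(-1/144457) + √(266 + √11)*(1/192815) = 30218/144457 + √(266 + √11)/192815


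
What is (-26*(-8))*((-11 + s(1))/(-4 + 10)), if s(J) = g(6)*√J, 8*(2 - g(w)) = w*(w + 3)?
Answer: -546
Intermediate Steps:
g(w) = 2 - w*(3 + w)/8 (g(w) = 2 - w*(w + 3)/8 = 2 - w*(3 + w)/8)
s(J) = -19*√J/4 (s(J) = (2 - 3/8*6 - ⅛*6²)*√J = (2 - 9/4 - ⅛*36)*√J = (2 - 9/4 - 9/2)*√J = -19*√J/4)
(-26*(-8))*((-11 + s(1))/(-4 + 10)) = (-26*(-8))*((-11 - 19*√1/4)/(-4 + 10)) = 208*((-11 - 19/4*1)/6) = 208*((-11 - 19/4)*(⅙)) = 208*(-63/4*⅙) = 208*(-21/8) = -546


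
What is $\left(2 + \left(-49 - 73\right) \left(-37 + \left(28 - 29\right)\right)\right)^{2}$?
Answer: $21511044$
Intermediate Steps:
$\left(2 + \left(-49 - 73\right) \left(-37 + \left(28 - 29\right)\right)\right)^{2} = \left(2 - 122 \left(-37 - 1\right)\right)^{2} = \left(2 - -4636\right)^{2} = \left(2 + 4636\right)^{2} = 4638^{2} = 21511044$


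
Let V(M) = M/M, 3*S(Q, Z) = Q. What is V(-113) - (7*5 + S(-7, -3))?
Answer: -95/3 ≈ -31.667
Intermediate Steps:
S(Q, Z) = Q/3
V(M) = 1
V(-113) - (7*5 + S(-7, -3)) = 1 - (7*5 + (1/3)*(-7)) = 1 - (35 - 7/3) = 1 - 1*98/3 = 1 - 98/3 = -95/3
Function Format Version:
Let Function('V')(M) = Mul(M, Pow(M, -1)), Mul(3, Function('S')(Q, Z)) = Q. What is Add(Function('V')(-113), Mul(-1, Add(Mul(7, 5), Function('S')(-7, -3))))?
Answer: Rational(-95, 3) ≈ -31.667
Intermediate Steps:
Function('S')(Q, Z) = Mul(Rational(1, 3), Q)
Function('V')(M) = 1
Add(Function('V')(-113), Mul(-1, Add(Mul(7, 5), Function('S')(-7, -3)))) = Add(1, Mul(-1, Add(Mul(7, 5), Mul(Rational(1, 3), -7)))) = Add(1, Mul(-1, Add(35, Rational(-7, 3)))) = Add(1, Mul(-1, Rational(98, 3))) = Add(1, Rational(-98, 3)) = Rational(-95, 3)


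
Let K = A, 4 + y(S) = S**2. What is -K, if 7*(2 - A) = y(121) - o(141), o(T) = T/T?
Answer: 14622/7 ≈ 2088.9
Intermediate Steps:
o(T) = 1
y(S) = -4 + S**2
A = -14622/7 (A = 2 - ((-4 + 121**2) - 1*1)/7 = 2 - ((-4 + 14641) - 1)/7 = 2 - (14637 - 1)/7 = 2 - 1/7*14636 = 2 - 14636/7 = -14622/7 ≈ -2088.9)
K = -14622/7 ≈ -2088.9
-K = -1*(-14622/7) = 14622/7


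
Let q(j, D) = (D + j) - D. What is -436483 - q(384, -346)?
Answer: -436867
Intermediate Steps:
q(j, D) = j
-436483 - q(384, -346) = -436483 - 1*384 = -436483 - 384 = -436867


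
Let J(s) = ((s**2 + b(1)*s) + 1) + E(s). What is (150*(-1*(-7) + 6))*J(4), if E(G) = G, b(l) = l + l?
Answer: 56550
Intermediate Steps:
b(l) = 2*l
J(s) = 1 + s**2 + 3*s (J(s) = ((s**2 + (2*1)*s) + 1) + s = ((s**2 + 2*s) + 1) + s = (1 + s**2 + 2*s) + s = 1 + s**2 + 3*s)
(150*(-1*(-7) + 6))*J(4) = (150*(-1*(-7) + 6))*(1 + 4**2 + 3*4) = (150*(7 + 6))*(1 + 16 + 12) = (150*13)*29 = 1950*29 = 56550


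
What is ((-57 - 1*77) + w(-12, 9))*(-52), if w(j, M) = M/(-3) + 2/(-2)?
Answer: 7176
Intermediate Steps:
w(j, M) = -1 - M/3 (w(j, M) = M*(-⅓) + 2*(-½) = -M/3 - 1 = -1 - M/3)
((-57 - 1*77) + w(-12, 9))*(-52) = ((-57 - 1*77) + (-1 - ⅓*9))*(-52) = ((-57 - 77) + (-1 - 3))*(-52) = (-134 - 4)*(-52) = -138*(-52) = 7176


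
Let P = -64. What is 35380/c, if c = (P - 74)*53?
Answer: -17690/3657 ≈ -4.8373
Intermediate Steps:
c = -7314 (c = (-64 - 74)*53 = -138*53 = -7314)
35380/c = 35380/(-7314) = 35380*(-1/7314) = -17690/3657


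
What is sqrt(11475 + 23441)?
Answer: 2*sqrt(8729) ≈ 186.86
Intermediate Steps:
sqrt(11475 + 23441) = sqrt(34916) = 2*sqrt(8729)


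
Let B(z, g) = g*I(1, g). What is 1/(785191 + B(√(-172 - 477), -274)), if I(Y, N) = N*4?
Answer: 1/1085495 ≈ 9.2124e-7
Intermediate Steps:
I(Y, N) = 4*N
B(z, g) = 4*g² (B(z, g) = g*(4*g) = 4*g²)
1/(785191 + B(√(-172 - 477), -274)) = 1/(785191 + 4*(-274)²) = 1/(785191 + 4*75076) = 1/(785191 + 300304) = 1/1085495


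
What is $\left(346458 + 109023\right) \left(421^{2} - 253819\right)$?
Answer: $-34879824018$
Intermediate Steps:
$\left(346458 + 109023\right) \left(421^{2} - 253819\right) = 455481 \left(177241 - 253819\right) = 455481 \left(-76578\right) = -34879824018$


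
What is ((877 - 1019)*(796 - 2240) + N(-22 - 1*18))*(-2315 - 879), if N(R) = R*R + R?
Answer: -659905952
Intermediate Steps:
N(R) = R + R² (N(R) = R² + R = R + R²)
((877 - 1019)*(796 - 2240) + N(-22 - 1*18))*(-2315 - 879) = ((877 - 1019)*(796 - 2240) + (-22 - 1*18)*(1 + (-22 - 1*18)))*(-2315 - 879) = (-142*(-1444) + (-22 - 18)*(1 + (-22 - 18)))*(-3194) = (205048 - 40*(1 - 40))*(-3194) = (205048 - 40*(-39))*(-3194) = (205048 + 1560)*(-3194) = 206608*(-3194) = -659905952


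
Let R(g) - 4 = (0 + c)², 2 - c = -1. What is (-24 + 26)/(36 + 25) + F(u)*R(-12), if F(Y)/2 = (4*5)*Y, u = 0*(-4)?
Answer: 2/61 ≈ 0.032787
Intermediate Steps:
c = 3 (c = 2 - 1*(-1) = 2 + 1 = 3)
u = 0
F(Y) = 40*Y (F(Y) = 2*((4*5)*Y) = 2*(20*Y) = 40*Y)
R(g) = 13 (R(g) = 4 + (0 + 3)² = 4 + 3² = 4 + 9 = 13)
(-24 + 26)/(36 + 25) + F(u)*R(-12) = (-24 + 26)/(36 + 25) + (40*0)*13 = 2/61 + 0*13 = 2*(1/61) + 0 = 2/61 + 0 = 2/61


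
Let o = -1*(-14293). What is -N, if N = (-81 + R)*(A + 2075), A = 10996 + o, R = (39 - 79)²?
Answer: -41565916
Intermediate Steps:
o = 14293
R = 1600 (R = (-40)² = 1600)
A = 25289 (A = 10996 + 14293 = 25289)
N = 41565916 (N = (-81 + 1600)*(25289 + 2075) = 1519*27364 = 41565916)
-N = -1*41565916 = -41565916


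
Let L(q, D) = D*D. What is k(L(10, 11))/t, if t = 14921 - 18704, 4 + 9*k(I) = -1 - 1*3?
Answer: 8/34047 ≈ 0.00023497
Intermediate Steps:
L(q, D) = D²
k(I) = -8/9 (k(I) = -4/9 + (-1 - 1*3)/9 = -4/9 + (-1 - 3)/9 = -4/9 + (⅑)*(-4) = -4/9 - 4/9 = -8/9)
t = -3783
k(L(10, 11))/t = -8/9/(-3783) = -8/9*(-1/3783) = 8/34047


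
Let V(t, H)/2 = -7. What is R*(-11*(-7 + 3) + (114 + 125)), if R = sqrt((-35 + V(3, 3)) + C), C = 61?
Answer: 566*sqrt(3) ≈ 980.34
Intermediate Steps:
V(t, H) = -14 (V(t, H) = 2*(-7) = -14)
R = 2*sqrt(3) (R = sqrt((-35 - 14) + 61) = sqrt(-49 + 61) = sqrt(12) = 2*sqrt(3) ≈ 3.4641)
R*(-11*(-7 + 3) + (114 + 125)) = (2*sqrt(3))*(-11*(-7 + 3) + (114 + 125)) = (2*sqrt(3))*(-11*(-4) + 239) = (2*sqrt(3))*(44 + 239) = (2*sqrt(3))*283 = 566*sqrt(3)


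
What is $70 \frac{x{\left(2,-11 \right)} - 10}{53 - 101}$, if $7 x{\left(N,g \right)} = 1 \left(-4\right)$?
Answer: $\frac{185}{12} \approx 15.417$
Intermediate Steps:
$x{\left(N,g \right)} = - \frac{4}{7}$ ($x{\left(N,g \right)} = \frac{1 \left(-4\right)}{7} = \frac{1}{7} \left(-4\right) = - \frac{4}{7}$)
$70 \frac{x{\left(2,-11 \right)} - 10}{53 - 101} = 70 \frac{- \frac{4}{7} - 10}{53 - 101} = 70 \left(- \frac{74}{7 \left(-48\right)}\right) = 70 \left(\left(- \frac{74}{7}\right) \left(- \frac{1}{48}\right)\right) = 70 \cdot \frac{37}{168} = \frac{185}{12}$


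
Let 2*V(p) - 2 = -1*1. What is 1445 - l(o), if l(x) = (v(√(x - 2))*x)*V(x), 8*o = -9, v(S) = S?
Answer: 1445 + 45*I*√2/64 ≈ 1445.0 + 0.99437*I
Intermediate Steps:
V(p) = ½ (V(p) = 1 + (-1*1)/2 = 1 + (½)*(-1) = 1 - ½ = ½)
o = -9/8 (o = (⅛)*(-9) = -9/8 ≈ -1.1250)
l(x) = x*√(-2 + x)/2 (l(x) = (√(x - 2)*x)*(½) = (√(-2 + x)*x)*(½) = (x*√(-2 + x))*(½) = x*√(-2 + x)/2)
1445 - l(o) = 1445 - (-9)*√(-2 - 9/8)/(2*8) = 1445 - (-9)*√(-25/8)/(2*8) = 1445 - (-9)*5*I*√2/4/(2*8) = 1445 - (-45)*I*√2/64 = 1445 + 45*I*√2/64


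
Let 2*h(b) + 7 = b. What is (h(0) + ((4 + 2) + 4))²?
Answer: 169/4 ≈ 42.250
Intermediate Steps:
h(b) = -7/2 + b/2
(h(0) + ((4 + 2) + 4))² = ((-7/2 + (½)*0) + ((4 + 2) + 4))² = ((-7/2 + 0) + (6 + 4))² = (-7/2 + 10)² = (13/2)² = 169/4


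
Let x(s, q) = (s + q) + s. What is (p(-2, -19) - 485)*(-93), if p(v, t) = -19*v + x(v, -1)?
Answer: 42036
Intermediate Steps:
x(s, q) = q + 2*s (x(s, q) = (q + s) + s = q + 2*s)
p(v, t) = -1 - 17*v (p(v, t) = -19*v + (-1 + 2*v) = -1 - 17*v)
(p(-2, -19) - 485)*(-93) = ((-1 - 17*(-2)) - 485)*(-93) = ((-1 + 34) - 485)*(-93) = (33 - 485)*(-93) = -452*(-93) = 42036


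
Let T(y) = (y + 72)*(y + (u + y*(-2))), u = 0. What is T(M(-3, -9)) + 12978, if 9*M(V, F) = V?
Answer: 117017/9 ≈ 13002.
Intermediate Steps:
M(V, F) = V/9
T(y) = -y*(72 + y) (T(y) = (y + 72)*(y + (0 + y*(-2))) = (72 + y)*(y + (0 - 2*y)) = (72 + y)*(y - 2*y) = (72 + y)*(-y) = -y*(72 + y))
T(M(-3, -9)) + 12978 = ((1/9)*(-3))*(-72 - (-3)/9) + 12978 = -(-72 - 1*(-1/3))/3 + 12978 = -(-72 + 1/3)/3 + 12978 = -1/3*(-215/3) + 12978 = 215/9 + 12978 = 117017/9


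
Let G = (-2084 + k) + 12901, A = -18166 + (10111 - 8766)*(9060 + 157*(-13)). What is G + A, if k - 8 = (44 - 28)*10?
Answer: 9433374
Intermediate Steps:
k = 168 (k = 8 + (44 - 28)*10 = 8 + 16*10 = 8 + 160 = 168)
A = 9422389 (A = -18166 + 1345*(9060 - 2041) = -18166 + 1345*7019 = -18166 + 9440555 = 9422389)
G = 10985 (G = (-2084 + 168) + 12901 = -1916 + 12901 = 10985)
G + A = 10985 + 9422389 = 9433374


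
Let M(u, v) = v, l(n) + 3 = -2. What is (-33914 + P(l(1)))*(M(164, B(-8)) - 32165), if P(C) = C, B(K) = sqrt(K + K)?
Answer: 1091004635 - 135676*I ≈ 1.091e+9 - 1.3568e+5*I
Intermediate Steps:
l(n) = -5 (l(n) = -3 - 2 = -5)
B(K) = sqrt(2)*sqrt(K) (B(K) = sqrt(2*K) = sqrt(2)*sqrt(K))
(-33914 + P(l(1)))*(M(164, B(-8)) - 32165) = (-33914 - 5)*(sqrt(2)*sqrt(-8) - 32165) = -33919*(sqrt(2)*(2*I*sqrt(2)) - 32165) = -33919*(4*I - 32165) = -33919*(-32165 + 4*I) = 1091004635 - 135676*I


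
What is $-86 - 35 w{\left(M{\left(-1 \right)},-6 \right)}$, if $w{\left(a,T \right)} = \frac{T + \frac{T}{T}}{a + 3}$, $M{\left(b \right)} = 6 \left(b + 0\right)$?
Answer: $- \frac{433}{3} \approx -144.33$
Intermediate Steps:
$M{\left(b \right)} = 6 b$
$w{\left(a,T \right)} = \frac{1 + T}{3 + a}$ ($w{\left(a,T \right)} = \frac{T + 1}{3 + a} = \frac{1 + T}{3 + a}$)
$-86 - 35 w{\left(M{\left(-1 \right)},-6 \right)} = -86 - 35 \frac{1 - 6}{3 + 6 \left(-1\right)} = -86 - 35 \frac{1}{3 - 6} \left(-5\right) = -86 - 35 \frac{1}{-3} \left(-5\right) = -86 - 35 \left(\left(- \frac{1}{3}\right) \left(-5\right)\right) = -86 - \frac{175}{3} = - \frac{433}{3}$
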